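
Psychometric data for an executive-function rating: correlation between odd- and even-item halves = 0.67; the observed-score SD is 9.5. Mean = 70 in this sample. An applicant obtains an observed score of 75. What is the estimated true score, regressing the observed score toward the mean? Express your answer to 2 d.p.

r_full = 2·0.67 / (1 + 0.67) ≈ 0.80240
T̂ = r·X + (1 − r)·M = 0.80240·75 + 0.19760·70 ≈ 60.17964 + 13.83234 ≈ 74.01198

74.01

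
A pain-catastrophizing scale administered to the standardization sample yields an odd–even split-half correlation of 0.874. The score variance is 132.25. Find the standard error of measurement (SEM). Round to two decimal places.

σ = 132.25^(1/2) = 11.5000
Spearman-Brown: r = 2(0.874) / (1 + 0.874) = 1.7480 / 1.8740 ≈ 0.9328
SEM = 11.5000·√(1 − 0.9328) ≈ 2.9819

2.98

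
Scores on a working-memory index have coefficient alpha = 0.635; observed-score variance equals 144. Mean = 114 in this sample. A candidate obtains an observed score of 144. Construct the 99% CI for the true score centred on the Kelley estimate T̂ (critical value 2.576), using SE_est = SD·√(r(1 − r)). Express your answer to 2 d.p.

σ = 144^(1/2) = 12.0000
Estimated true score = 0.6350·144 + (1 − 0.6350)·114 ≈ 133.0500
SE_est = SD · √(r(1 − r)) = 12.0000 · √0.2318 ≈ 12.0000 · 0.4814 ≈ 5.7772
99% CI: 133.0500 ± 14.8820 ≈ (118.1680, 147.9320)

[118.17, 147.93]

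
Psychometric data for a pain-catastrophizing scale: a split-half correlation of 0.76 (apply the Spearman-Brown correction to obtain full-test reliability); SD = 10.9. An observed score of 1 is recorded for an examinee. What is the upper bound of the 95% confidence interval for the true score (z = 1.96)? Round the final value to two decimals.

8.89

Spearman-Brown: r = 2(0.76) / (1 + 0.76) = 1.520 / 1.760 ≈ 0.864
SEM = 10.900 · √(1 − 0.864) = 10.900 · √0.136 ≈ 10.900 · 0.369 ≈ 4.025
Half-width = 1.96·4.025 ≈ 7.889
Upper limit = 1 + 7.889 ≈ 8.889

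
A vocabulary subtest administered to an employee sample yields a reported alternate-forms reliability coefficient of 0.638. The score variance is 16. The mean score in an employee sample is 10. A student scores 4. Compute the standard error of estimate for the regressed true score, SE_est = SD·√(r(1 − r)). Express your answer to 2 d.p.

SD = √16 ≈ 4.0000
SE_est = SD · √(r(1 − r)) = 4.0000 · √0.2310 ≈ 4.0000 · 0.4806 ≈ 1.9223

1.92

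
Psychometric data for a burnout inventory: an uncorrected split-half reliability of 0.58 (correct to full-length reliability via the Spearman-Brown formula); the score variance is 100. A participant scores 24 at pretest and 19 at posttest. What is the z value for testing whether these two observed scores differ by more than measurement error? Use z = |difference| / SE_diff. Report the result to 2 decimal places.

SD = √100 = 10.0000
Spearman-Brown: r = 2(0.58) / (1 + 0.58) = 1.1600 / 1.5800 ≈ 0.7342
SEM = 10.0000×√(1 − 0.7342) ≈ 5.1558
SE_diff = SEM × √2 ≈ 5.1558 × 1.4142 ≈ 7.2914
z = |24 − 19| / 7.2914 = 5 / 7.2914 ≈ 0.6857

0.69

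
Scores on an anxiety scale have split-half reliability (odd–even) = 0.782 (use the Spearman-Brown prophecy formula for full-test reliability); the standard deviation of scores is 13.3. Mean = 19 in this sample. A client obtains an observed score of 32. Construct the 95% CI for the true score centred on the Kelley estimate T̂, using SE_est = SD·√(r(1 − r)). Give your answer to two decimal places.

[21.87, 38.95]

r_full = 2·0.782 / (1 + 0.782) ≃ 0.8777
T̂ = r·X + (1 − r)·M = 0.8777·32 + 0.1223·19 ≃ 28.0853 + 2.3244 ≃ 30.4097
SE_est = 13.3000·√(0.8777·0.1223) ≃ 4.3580
95% CI: 30.4097 ± 8.5417 ≃ (21.8679, 38.9514)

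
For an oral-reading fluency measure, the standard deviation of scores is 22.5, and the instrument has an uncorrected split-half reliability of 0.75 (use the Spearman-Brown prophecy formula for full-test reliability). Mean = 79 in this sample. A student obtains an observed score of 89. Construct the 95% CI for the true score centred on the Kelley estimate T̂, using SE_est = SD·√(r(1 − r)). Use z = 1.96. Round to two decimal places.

Spearman-Brown: r = 2(0.75) / (1 + 0.75) = 1.5000 / 1.7500 ≈ 0.8571
T̂ = 0.8571(89) + 0.1429(79) ≈ 87.5714
SE_est = SD * √(r(1 − r)) = 22.5000 * √0.1224 ≈ 22.5000 * 0.3499 ≈ 7.8734
95% CI: 87.5714 ± 15.4318 ≈ (72.1396, 103.0032)

[72.14, 103.00]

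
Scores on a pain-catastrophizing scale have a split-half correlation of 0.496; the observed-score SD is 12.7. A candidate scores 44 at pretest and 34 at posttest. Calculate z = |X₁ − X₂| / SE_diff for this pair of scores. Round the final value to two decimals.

r_full = 2·0.496 / (1 + 0.496) ≈ 0.6631
The standard error of measurement is 12.7000*√(1 − 0.6631) ≈ 12.7000*0.5804 ≈ 7.3715.
Standard error of the difference = 7.3715·√2 ≈ 10.4248
z = 10 / 10.4248 ≈ 0.9593

0.96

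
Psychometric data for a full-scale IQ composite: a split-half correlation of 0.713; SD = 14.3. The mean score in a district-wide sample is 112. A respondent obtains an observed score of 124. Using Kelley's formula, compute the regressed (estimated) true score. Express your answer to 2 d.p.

121.99

Full-length reliability (Spearman-Brown) = 2(0.713)/(1+0.713) ≃ 0.8325
T̂ = r·X + (1 − r)·M = 0.8325*124 + 0.1675*112 ≃ 103.2248 + 18.7647 ≃ 121.9895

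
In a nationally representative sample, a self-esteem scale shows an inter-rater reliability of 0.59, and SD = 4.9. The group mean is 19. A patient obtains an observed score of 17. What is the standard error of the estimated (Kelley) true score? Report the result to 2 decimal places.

2.41

SE_est = 4.9000·√(0.5900·0.4100) ≈ 2.4100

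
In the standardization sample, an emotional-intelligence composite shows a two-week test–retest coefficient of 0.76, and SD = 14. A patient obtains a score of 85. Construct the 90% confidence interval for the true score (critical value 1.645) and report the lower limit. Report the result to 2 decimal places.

73.72

The standard error of measurement is 14.0000×√(1 − 0.7600) ≈ 14.0000×0.4899 ≈ 6.8586.
1.645 × SEM ≈ 11.2823
Lower limit = 85 − 11.2823 ≈ 73.7177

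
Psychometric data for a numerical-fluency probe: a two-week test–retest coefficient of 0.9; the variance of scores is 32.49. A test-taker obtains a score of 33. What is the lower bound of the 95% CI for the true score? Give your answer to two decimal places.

29.47

SD = √32.49 = 5.70000
SEM = 5.70000 · √(1 − 0.90000) = 5.70000 · √0.10000 ≈ 5.70000 · 0.31623 ≈ 1.80250
1.96 · SEM ≈ 3.53290
Lower limit = 33 − 3.53290 ≈ 29.46710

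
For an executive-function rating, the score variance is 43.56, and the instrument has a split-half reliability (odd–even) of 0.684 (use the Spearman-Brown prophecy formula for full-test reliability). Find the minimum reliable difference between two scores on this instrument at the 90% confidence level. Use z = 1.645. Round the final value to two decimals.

6.65

σ = 43.56^(1/2) = 6.600
Spearman-Brown: r = 2(0.684) / (1 + 0.684) = 1.368 / 1.684 ≈ 0.812
SEM = 6.600×√(1 − 0.812) ≈ 2.859
Standard error of the difference = 2.859·√2 ≈ 4.043
Smallest detectable difference = 1.645×4.043 ≈ 6.651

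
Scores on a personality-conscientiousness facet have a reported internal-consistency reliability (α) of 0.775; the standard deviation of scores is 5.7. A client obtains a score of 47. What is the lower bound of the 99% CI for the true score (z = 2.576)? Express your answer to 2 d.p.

40.04

The standard error of measurement is 5.700·√(1 − 0.775) ≈ 5.700·0.474 ≈ 2.704.
Margin = 2.576 · 2.704 ≈ 6.965
Lower limit = 47 − 6.965 ≈ 40.035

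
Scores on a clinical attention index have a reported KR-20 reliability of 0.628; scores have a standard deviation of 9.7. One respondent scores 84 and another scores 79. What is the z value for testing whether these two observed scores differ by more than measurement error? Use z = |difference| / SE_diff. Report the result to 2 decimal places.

The standard error of measurement is 9.7000×√(1 − 0.6280) ≈ 9.7000×0.6099 ≈ 5.9162.
Standard error of the difference = 5.9162·√2 ≈ 8.3668
z = 5 / 8.3668 ≈ 0.5976

0.60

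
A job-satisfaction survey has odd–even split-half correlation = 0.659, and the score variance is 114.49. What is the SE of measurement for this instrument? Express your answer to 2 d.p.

SD = √114.49 ≈ 10.700
Spearman-Brown: r = 2(0.659) / (1 + 0.659) = 1.318 / 1.659 ≈ 0.794
SEM = 10.700 · √(1 − 0.794) = 10.700 · √0.206 ≈ 10.700 · 0.453 ≈ 4.851

4.85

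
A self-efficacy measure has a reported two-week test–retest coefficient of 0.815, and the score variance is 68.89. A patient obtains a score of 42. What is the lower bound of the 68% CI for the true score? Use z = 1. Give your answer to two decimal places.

38.43

σ = 68.89^(1/2) = 8.3000
SEM = 8.3000 · √(1 − 0.8150) = 8.3000 · √0.1850 ≈ 8.3000 · 0.4301 ≈ 3.5700
Margin = 1 · 3.5700 ≈ 3.5700
Lower limit = 42 − 3.5700 ≈ 38.4300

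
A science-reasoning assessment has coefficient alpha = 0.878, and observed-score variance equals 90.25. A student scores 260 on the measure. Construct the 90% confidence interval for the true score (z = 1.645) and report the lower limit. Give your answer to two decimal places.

SD = √90.25 = 9.50000
The standard error of measurement is 9.50000*√(1 − 0.87800) ≈ 9.50000*0.34928 ≈ 3.31821.
Margin = 1.645 * 3.31821 ≈ 5.45845
Lower limit = 260 − 5.45845 ≈ 254.54155

254.54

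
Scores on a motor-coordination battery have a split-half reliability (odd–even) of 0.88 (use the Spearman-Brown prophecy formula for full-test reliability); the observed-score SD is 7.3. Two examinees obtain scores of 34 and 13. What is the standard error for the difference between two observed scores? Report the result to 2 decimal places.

2.61

r_full = 2·0.88 / (1 + 0.88) ≃ 0.936
SEM = 7.300 * √(1 − 0.936) = 7.300 * √0.064 ≃ 7.300 * 0.253 ≃ 1.844
Standard error of the difference = 1.844·√2 ≃ 2.608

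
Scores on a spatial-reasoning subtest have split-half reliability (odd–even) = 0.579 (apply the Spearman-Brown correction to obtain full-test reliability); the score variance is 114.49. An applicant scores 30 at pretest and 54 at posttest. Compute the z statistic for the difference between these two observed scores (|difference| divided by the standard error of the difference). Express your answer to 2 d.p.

3.07

SD = √114.49 = 10.7000
Full-length reliability (Spearman-Brown) = 2(0.579)/(1+0.579) ≈ 0.7334
SEM = 10.7000 · √(1 − 0.7334) = 10.7000 · √0.2666 ≈ 10.7000 · 0.5164 ≈ 5.5250
Standard error of the difference = 5.5250·√2 ≈ 7.8136
z = 24 / 7.8136 ≈ 3.0716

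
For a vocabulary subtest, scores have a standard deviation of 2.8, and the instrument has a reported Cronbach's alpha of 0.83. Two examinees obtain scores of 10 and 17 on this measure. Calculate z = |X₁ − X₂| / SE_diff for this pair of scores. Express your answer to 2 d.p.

4.29

The standard error of measurement is 2.80000·√(1 − 0.83000) ≈ 2.80000·0.41231 ≈ 1.15447.
SE_diff = √2 · SEM ≈ 1.63267
z = |10 − 17| / 1.63267 = 7 / 1.63267 ≈ 4.28746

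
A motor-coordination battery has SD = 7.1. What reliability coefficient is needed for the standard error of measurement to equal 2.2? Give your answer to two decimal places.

r = 1 − (2.20000/7.1)² ≈ 1 − 0.09601 ≈ 0.90399

0.90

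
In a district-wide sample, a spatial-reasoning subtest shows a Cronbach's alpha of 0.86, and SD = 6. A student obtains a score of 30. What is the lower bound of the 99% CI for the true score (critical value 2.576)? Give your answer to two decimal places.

24.22

The standard error of measurement is 6.00000·√(1 − 0.86000) ≃ 6.00000·0.37417 ≃ 2.24499.
Margin = 2.576 · 2.24499 ≃ 5.78311
Lower limit = 30 − 5.78311 ≃ 24.21689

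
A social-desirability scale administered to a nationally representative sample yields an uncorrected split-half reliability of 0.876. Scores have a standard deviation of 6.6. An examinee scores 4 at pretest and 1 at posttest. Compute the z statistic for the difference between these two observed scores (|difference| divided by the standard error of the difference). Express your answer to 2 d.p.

1.25

r_full = 2·0.876 / (1 + 0.876) ≈ 0.934
The standard error of measurement is 6.600×√(1 − 0.934) ≈ 6.600×0.257 ≈ 1.697.
SE_diff = SEM × √2 ≈ 1.697 × 1.414 ≈ 2.400
z = 3 / 2.400 ≈ 1.250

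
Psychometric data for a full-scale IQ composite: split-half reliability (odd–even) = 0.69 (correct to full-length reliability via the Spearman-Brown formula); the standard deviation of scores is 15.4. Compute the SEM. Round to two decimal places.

6.60

r_full = 2·0.69 / (1 + 0.69) ≈ 0.817
SEM = 15.400×√(1 − 0.817) ≈ 6.596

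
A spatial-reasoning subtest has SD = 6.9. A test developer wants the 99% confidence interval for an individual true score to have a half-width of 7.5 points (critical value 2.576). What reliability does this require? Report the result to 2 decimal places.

0.82

SEM needed = half-width / z = 7.5/2.576 ≈ 2.9115
r = 1 − (2.9115/6.9)² ≈ 1 − 0.1780 ≈ 0.8220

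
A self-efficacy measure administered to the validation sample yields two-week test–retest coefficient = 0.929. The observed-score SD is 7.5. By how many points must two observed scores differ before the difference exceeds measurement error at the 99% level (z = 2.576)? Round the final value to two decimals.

7.28

SEM = 7.5000 × √(1 − 0.9290) = 7.5000 × √0.0710 ≈ 7.5000 × 0.2665 ≈ 1.9984
SE_diff = √2 × SEM ≈ 2.8262
Smallest detectable difference = 2.576×2.8262 ≈ 7.2803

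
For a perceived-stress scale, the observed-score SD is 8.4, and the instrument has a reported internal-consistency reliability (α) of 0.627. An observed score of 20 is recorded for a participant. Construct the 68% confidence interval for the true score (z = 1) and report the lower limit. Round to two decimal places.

14.87

SEM = 8.4000×√(1 − 0.6270) ≃ 5.1302
Half-width = 1×5.1302 ≃ 5.1302
Lower limit = 20 − 5.1302 ≃ 14.8698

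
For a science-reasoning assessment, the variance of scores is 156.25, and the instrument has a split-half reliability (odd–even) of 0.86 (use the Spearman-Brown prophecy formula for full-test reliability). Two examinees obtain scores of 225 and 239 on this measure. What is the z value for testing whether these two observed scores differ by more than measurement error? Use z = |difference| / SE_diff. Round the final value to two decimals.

2.89

SD = √156.25 = 12.500
r_full = 2·0.86 / (1 + 0.86) ≃ 0.925
The standard error of measurement is 12.500×√(1 − 0.925) ≃ 12.500×0.274 ≃ 3.429.
SE_diff = √2 × SEM ≃ 4.850
z = |225 − 239| / 4.850 = 14 / 4.850 ≃ 2.887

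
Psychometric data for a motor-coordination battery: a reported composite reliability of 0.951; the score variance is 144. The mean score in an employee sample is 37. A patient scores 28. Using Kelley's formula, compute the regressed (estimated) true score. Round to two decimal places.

T̂ = r·X + (1 − r)·M = 0.95100·28 + 0.04900·37 = 26.62800 + 1.81300 ≈ 28.44100

28.44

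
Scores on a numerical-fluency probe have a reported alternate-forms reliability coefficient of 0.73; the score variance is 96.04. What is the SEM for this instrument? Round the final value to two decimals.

SD = √96.04 = 9.80000
The standard error of measurement is 9.80000×√(1 − 0.73000) ≈ 9.80000×0.51962 ≈ 5.09223.

5.09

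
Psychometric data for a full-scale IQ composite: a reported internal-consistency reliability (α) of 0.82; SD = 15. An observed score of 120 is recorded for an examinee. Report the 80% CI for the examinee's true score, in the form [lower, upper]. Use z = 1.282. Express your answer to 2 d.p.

[111.84, 128.16]

SEM = 15.000 · √(1 − 0.820) = 15.000 · √0.180 ≈ 15.000 · 0.424 ≈ 6.364
Margin = 1.282 · 6.364 ≈ 8.159
Interval: (111.841, 128.159)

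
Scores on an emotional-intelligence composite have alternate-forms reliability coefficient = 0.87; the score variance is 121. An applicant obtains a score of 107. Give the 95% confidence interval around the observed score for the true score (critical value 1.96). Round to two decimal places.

[99.23, 114.77]

SD = √121 = 11.0000
SEM = 11.0000×√(1 − 0.8700) ≈ 3.9661
1.96 × SEM ≈ 7.7736
Interval: (99.2264, 114.7736)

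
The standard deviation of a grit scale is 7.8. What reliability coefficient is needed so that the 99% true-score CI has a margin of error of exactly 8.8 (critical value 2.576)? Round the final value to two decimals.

SEM needed = half-width / z = 8.8/2.576 ≈ 3.416
Required reliability = 1 − (SEM/SD)² = 1 − 0.192 ≈ 0.808

0.81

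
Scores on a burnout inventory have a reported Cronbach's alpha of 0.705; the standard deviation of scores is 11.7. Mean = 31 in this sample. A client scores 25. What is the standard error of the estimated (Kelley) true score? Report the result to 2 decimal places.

SE_est = 11.70000·√[r(1 − r)] ≈ 5.33570

5.34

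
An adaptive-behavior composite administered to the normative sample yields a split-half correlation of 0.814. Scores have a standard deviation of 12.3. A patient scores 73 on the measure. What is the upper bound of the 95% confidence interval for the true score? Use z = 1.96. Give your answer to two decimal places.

Full-length reliability (Spearman-Brown) = 2(0.814)/(1+0.814) ≃ 0.897
SEM = 12.300×√(1 − 0.897) ≃ 3.939
Margin = 1.96 × 3.939 ≃ 7.720
Upper limit = 73 + 7.720 ≃ 80.720

80.72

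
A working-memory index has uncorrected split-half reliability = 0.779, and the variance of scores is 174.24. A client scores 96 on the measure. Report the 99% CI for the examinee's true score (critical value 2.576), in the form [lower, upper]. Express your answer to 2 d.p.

[84.02, 107.98]

SD = √174.24 ≈ 13.2000
Full-length reliability (Spearman-Brown) = 2(0.779)/(1+0.779) ≈ 0.8758
SEM = 13.2000×√(1 − 0.8758) ≈ 4.6525
Half-width = 2.576×4.6525 ≈ 11.9847
99% CI: 96 ± 11.9847 = [84.0153, 107.9847]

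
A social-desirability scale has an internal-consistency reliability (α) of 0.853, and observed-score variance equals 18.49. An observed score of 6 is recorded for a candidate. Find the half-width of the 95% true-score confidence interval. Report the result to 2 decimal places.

3.23

SD = √18.49 = 4.300
The standard error of measurement is 4.300×√(1 − 0.853) ≈ 4.300×0.383 ≈ 1.649.
Half-width = 1.96×1.649 ≈ 3.231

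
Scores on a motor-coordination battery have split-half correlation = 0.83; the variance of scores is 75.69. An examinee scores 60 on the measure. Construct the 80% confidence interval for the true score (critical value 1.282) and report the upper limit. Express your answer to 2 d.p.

63.40

σ = 75.69^(1/2) = 8.70000
r_full = 2·0.83 / (1 + 0.83) ≈ 0.90710
The standard error of measurement is 8.70000*√(1 − 0.90710) ≈ 8.70000*0.30479 ≈ 2.65166.
Half-width = 1.282*2.65166 ≈ 3.39943
Upper bound: 60 + 3.39943 = 63.39943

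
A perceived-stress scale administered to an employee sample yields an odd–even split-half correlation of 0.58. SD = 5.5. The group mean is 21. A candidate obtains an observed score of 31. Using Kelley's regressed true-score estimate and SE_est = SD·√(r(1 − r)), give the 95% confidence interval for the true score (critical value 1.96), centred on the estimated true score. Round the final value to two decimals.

[23.58, 33.10]

Spearman-Brown: r = 2(0.58) / (1 + 0.58) = 1.1600 / 1.5800 ≈ 0.7342
T̂ = r·X + (1 − r)·M = 0.7342*31 + 0.2658*21 ≈ 22.7595 + 5.5823 ≈ 28.3418
SE_est = SD * √(r(1 − r)) = 5.5000 * √0.1952 ≈ 5.5000 * 0.4418 ≈ 2.4297
95% CI: 28.3418 ± 4.7623 ≈ (23.5795, 33.1041)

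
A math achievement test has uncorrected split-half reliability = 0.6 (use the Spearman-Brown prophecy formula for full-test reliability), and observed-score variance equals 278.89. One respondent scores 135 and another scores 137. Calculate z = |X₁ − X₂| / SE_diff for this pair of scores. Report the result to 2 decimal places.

0.17

σ = 278.89^(1/2) = 16.70000
Full-length reliability (Spearman-Brown) = 2(0.6)/(1+0.6) ≈ 0.75000
SEM = 16.70000 · √(1 − 0.75000) = 16.70000 · √0.25000 ≈ 16.70000 · 0.50000 ≈ 8.35000
Standard error of the difference = 8.35000·√2 ≈ 11.80868
z = 2 / 11.80868 ≈ 0.16937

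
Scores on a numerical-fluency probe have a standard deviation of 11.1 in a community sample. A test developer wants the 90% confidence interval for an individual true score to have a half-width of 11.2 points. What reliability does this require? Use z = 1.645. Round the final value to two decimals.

Required SEM = 11.2 / 1.645 ≈ 6.8085
r = 1 − (SEM / SD)² = 1 − (6.8085 / 11.1)² ≈ 1 − 0.3762 ≈ 0.6238

0.62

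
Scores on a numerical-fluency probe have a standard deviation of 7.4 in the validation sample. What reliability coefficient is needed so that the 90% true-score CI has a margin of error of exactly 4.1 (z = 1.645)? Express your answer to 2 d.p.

Required SEM = 4.1 / 1.645 ≈ 2.49240
Required reliability = 1 − (SEM/SD)² = 1 − 0.11344 ≈ 0.88656

0.89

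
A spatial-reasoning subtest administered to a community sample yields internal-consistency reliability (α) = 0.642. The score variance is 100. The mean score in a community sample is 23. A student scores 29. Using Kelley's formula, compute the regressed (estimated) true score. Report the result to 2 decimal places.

T̂ = 0.6420(29) + 0.3580(23) ≈ 26.8520

26.85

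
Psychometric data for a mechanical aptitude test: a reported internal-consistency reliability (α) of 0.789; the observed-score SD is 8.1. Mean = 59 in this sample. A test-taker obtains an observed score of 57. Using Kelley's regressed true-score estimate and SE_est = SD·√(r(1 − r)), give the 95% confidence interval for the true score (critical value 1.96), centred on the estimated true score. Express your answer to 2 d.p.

Estimated true score = 0.78900·57 + (1 − 0.78900)·59 ≃ 57.42200
SE_est = SD · √(r(1 − r)) = 8.10000 · √0.16648 ≃ 8.10000 · 0.40802 ≃ 3.30495
CI = 57.42200 ± 1.96 · 3.30495 → [50.94430, 63.89970]

[50.94, 63.90]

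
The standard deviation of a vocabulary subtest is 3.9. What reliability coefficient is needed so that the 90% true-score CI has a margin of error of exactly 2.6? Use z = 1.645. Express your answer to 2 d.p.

0.84

SEM needed = half-width / z = 2.6/1.645 ≃ 1.581
r = 1 − (1.581/3.9)² ≃ 1 − 0.164 ≃ 0.836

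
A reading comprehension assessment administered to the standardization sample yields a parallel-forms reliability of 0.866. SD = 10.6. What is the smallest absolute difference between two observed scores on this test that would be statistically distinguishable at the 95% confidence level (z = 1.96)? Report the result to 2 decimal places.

SEM = 10.60000 * √(1 − 0.86600) = 10.60000 * √0.13400 ≃ 10.60000 * 0.36606 ≃ 3.88024
Standard error of the difference = 3.88024·√2 ≃ 5.48748
Smallest detectable difference = 1.96*5.48748 ≃ 10.75547

10.76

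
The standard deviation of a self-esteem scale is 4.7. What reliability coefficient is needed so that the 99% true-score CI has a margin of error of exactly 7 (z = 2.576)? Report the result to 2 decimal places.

Required SEM = 7 / 2.576 ≈ 2.717
Required reliability = 1 − (SEM/SD)² = 1 − 0.334 ≈ 0.666

0.67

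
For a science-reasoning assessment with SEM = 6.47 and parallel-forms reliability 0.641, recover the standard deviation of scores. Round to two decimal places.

10.80

σ = SEM·(1 − r)^(−1/2) ≈ 6.47*1.66899 ≈ 10.79834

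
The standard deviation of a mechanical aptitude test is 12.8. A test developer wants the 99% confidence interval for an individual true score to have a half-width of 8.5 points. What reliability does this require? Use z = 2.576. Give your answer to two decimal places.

0.93

Required SEM = 8.5 / 2.576 ≈ 3.2997
r = 1 − (SEM / SD)² = 1 − (3.2997 / 12.8)² ≈ 1 − 0.0665 ≈ 0.9335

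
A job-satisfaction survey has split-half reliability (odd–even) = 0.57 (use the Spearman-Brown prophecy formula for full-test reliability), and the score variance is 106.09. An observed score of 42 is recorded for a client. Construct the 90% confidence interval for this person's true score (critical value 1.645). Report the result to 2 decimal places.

[33.13, 50.87]

SD = √106.09 = 10.300
Spearman-Brown: r = 2(0.57) / (1 + 0.57) = 1.140 / 1.570 ≈ 0.726
The standard error of measurement is 10.300*√(1 − 0.726) ≈ 10.300*0.523 ≈ 5.390.
1.645 * SEM ≈ 8.867
CI = 42 ± 8.867 → [33.133, 50.867]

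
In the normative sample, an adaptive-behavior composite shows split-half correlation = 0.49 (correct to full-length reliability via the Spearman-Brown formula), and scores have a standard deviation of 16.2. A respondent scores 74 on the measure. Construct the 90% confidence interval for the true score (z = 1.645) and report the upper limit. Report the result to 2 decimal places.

Spearman-Brown: r = 2(0.49) / (1 + 0.49) = 0.98000 / 1.49000 ≈ 0.65772
SEM = 16.20000 × √(1 − 0.65772) = 16.20000 × √0.34228 ≈ 16.20000 × 0.58505 ≈ 9.47779
Half-width = 1.645×9.47779 ≈ 15.59096
Upper limit = 74 + 15.59096 ≈ 89.59096

89.59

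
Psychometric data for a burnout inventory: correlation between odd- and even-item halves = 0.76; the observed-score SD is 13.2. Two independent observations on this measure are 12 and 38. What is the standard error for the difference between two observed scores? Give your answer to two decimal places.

6.89

Spearman-Brown: r = 2(0.76) / (1 + 0.76) = 1.52000 / 1.76000 ≃ 0.86364
SEM = 13.20000×√(1 − 0.86364) ≃ 4.87442
Standard error of the difference = 4.87442·√2 ≃ 6.89348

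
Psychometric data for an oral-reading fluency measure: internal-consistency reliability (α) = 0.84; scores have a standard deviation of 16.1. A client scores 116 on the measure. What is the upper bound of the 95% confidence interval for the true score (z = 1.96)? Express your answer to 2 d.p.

SEM = 16.1000 × √(1 − 0.8400) = 16.1000 × √0.1600 ≈ 16.1000 × 0.4000 ≈ 6.4400
Margin = 1.96 × 6.4400 ≈ 12.6224
Upper bound: 116 + 12.6224 = 128.6224

128.62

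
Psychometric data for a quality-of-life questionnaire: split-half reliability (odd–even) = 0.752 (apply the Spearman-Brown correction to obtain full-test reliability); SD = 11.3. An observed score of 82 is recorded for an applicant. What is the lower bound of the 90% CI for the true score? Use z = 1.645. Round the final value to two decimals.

75.01

Full-length reliability (Spearman-Brown) = 2(0.752)/(1+0.752) ≈ 0.85845
SEM = 11.30000×√(1 − 0.85845) ≈ 4.25145
Half-width = 1.645×4.25145 ≈ 6.99364
Lower bound: 82 − 6.99364 = 75.00636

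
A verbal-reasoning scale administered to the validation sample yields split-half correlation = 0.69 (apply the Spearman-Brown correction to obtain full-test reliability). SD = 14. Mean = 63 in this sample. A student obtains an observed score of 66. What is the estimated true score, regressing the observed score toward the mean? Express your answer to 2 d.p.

Full-length reliability (Spearman-Brown) = 2(0.69)/(1+0.69) ≈ 0.817
Estimated true score = 0.817×66 + (1 − 0.817)×63 ≈ 65.450

65.45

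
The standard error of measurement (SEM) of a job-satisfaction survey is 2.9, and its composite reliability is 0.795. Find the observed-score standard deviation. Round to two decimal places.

SD = 2.9 / √(1 − 0.795) ≈ 6.4050

6.41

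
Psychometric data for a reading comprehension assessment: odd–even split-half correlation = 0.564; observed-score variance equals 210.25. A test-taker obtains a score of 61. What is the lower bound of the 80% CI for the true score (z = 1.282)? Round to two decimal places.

SD = √210.25 = 14.50000
r_full = 2·0.564 / (1 + 0.564) ≃ 0.72123
The standard error of measurement is 14.50000*√(1 − 0.72123) ≃ 14.50000*0.52799 ≃ 7.65584.
Half-width = 1.282*7.65584 ≃ 9.81479
Lower bound: 61 − 9.81479 = 51.18521

51.19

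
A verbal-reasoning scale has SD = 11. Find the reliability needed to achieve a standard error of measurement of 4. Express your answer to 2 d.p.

r = 1 − (4.000/11)² ≃ 1 − 0.132 ≃ 0.868

0.87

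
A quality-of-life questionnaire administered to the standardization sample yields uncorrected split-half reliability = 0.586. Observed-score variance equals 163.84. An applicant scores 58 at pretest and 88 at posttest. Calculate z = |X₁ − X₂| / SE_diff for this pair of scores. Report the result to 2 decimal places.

SD = √163.84 ≈ 12.8000
Full-length reliability (Spearman-Brown) = 2(0.586)/(1+0.586) ≈ 0.7390
The standard error of measurement is 12.8000*√(1 − 0.7390) ≈ 12.8000*0.5109 ≈ 6.5397.
Standard error of the difference = 6.5397·√2 ≈ 9.2485
z = 30 / 9.2485 ≈ 3.2438

3.24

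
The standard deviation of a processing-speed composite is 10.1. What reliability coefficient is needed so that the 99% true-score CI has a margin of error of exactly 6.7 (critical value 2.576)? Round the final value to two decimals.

Required SEM = 6.7 / 2.576 ≈ 2.601
r = 1 − (2.601/10.1)² ≈ 1 − 0.066 ≈ 0.934

0.93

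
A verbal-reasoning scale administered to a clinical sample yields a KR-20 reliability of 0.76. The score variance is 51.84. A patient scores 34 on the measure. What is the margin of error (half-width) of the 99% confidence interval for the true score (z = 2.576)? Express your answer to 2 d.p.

SD = √51.84 ≃ 7.200
SEM = 7.200 · √(1 − 0.760) = 7.200 · √0.240 ≃ 7.200 · 0.490 ≃ 3.527
Margin = 2.576 · 3.527 ≃ 9.086

9.09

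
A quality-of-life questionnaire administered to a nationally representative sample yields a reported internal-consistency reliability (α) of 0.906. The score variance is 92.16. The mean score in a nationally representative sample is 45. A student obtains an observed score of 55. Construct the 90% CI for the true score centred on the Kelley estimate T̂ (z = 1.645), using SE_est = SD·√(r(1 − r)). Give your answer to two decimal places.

[49.45, 58.67]

σ = 92.16^(1/2) = 9.6000
Estimated true score = 0.9060·55 + (1 − 0.9060)·45 ≃ 54.0600
SE_est = SD · √(r(1 − r)) = 9.6000 · √0.0852 ≃ 9.6000 · 0.2918 ≃ 2.8016
CI = 54.0600 ± 1.645 · 2.8016 → [49.4514, 58.6686]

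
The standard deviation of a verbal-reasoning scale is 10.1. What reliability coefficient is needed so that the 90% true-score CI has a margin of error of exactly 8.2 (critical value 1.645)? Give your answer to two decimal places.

SEM needed = half-width / z = 8.2/1.645 ≈ 4.98480
r = 1 − (SEM / SD)² = 1 − (4.98480 / 10.1)² ≈ 1 − 0.24359 ≈ 0.75641

0.76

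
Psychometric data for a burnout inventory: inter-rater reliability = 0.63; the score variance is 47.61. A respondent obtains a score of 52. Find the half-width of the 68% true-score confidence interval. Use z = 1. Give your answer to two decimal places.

SD = √47.61 = 6.900
The standard error of measurement is 6.900×√(1 − 0.630) ≃ 6.900×0.608 ≃ 4.197.
Half-width = 1×4.197 ≃ 4.197

4.20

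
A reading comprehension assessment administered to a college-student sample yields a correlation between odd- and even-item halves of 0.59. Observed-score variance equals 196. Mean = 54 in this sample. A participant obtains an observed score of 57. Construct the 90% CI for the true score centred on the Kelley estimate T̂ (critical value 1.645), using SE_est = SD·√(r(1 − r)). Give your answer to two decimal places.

SD = √196 ≃ 14.000
Spearman-Brown: r = 2(0.59) / (1 + 0.59) = 1.180 / 1.590 ≃ 0.742
T̂ = 0.742(57) + 0.258(54) ≃ 56.226
SE_est = SD × √(r(1 − r)) = 14.000 × √0.191 ≃ 14.000 × 0.437 ≃ 6.124
90% CI: 56.226 ± 10.075 ≃ (46.152, 66.301)

[46.15, 66.30]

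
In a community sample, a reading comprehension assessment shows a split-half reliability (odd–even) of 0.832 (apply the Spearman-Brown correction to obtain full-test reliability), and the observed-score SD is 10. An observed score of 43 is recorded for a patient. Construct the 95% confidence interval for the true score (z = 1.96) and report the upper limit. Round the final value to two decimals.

48.94

r_full = 2·0.832 / (1 + 0.832) ≈ 0.9083
The standard error of measurement is 10.0000·√(1 − 0.9083) ≈ 10.0000·0.3028 ≈ 3.0283.
1.96 · SEM ≈ 5.9354
Upper bound: 43 + 5.9354 = 48.9354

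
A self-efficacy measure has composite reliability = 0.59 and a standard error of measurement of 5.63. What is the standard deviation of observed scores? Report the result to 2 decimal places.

SD = SEM / √(1 − r) = 5.63 / √0.410 ≈ 5.63 / 0.640 ≈ 8.793

8.79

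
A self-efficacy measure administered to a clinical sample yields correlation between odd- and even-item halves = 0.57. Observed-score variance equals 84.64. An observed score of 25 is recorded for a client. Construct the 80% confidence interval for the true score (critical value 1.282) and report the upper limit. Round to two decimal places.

SD = √84.64 ≃ 9.2000
Spearman-Brown: r = 2(0.57) / (1 + 0.57) = 1.1400 / 1.5700 ≃ 0.7261
SEM = 9.2000 × √(1 − 0.7261) = 9.2000 × √0.2739 ≃ 9.2000 × 0.5233 ≃ 4.8147
1.282 × SEM ≃ 6.1725
Upper limit = 25 + 6.1725 ≃ 31.1725

31.17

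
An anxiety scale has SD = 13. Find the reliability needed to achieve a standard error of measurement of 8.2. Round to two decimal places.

0.60

r = 1 − (SEM / SD)² = 1 − (8.2000 / 13)² ≃ 1 − 0.3979 ≃ 0.6021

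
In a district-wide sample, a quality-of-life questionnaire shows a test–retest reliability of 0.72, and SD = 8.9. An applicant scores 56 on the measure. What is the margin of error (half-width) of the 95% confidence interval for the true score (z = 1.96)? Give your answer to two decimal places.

SEM = 8.900 * √(1 − 0.720) = 8.900 * √0.280 ≈ 8.900 * 0.529 ≈ 4.709
1.96 * SEM ≈ 9.230

9.23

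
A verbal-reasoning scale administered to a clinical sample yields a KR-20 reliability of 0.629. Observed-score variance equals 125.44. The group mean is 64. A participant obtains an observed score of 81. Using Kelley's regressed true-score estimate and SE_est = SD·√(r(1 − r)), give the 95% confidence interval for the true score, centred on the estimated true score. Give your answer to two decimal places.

[64.09, 85.30]

σ = 125.44^(1/2) = 11.200
T̂ = r·X + (1 − r)·M = 0.629*81 + 0.371*64 = 50.949 + 23.744 ≃ 74.693
SE_est = SD * √(r(1 − r)) = 11.200 * √0.233 ≃ 11.200 * 0.483 ≃ 5.410
95% CI: 74.693 ± 10.604 ≃ (64.089, 85.297)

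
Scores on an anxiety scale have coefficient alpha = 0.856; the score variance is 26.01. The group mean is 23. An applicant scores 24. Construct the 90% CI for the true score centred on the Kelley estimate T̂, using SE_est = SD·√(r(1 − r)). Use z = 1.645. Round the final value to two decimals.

SD = √26.01 ≈ 5.100
T̂ = r·X + (1 − r)·M = 0.856×24 + 0.144×23 = 20.544 + 3.312 ≈ 23.856
SE_est = SD × √(r(1 − r)) = 5.100 × √0.123 ≈ 5.100 × 0.351 ≈ 1.791
90% CI: 23.856 ± 2.945 ≈ (20.911, 26.801)

[20.91, 26.80]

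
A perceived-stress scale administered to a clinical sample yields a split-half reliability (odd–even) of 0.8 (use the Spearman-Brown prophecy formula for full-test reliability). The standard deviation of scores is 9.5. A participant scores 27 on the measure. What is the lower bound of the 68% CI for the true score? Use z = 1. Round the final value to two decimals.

23.83

Spearman-Brown: r = 2(0.8) / (1 + 0.8) = 1.600 / 1.800 ≈ 0.889
The standard error of measurement is 9.500*√(1 − 0.889) ≈ 9.500*0.333 ≈ 3.167.
Half-width = 1*3.167 ≈ 3.167
Lower limit = 27 − 3.167 ≈ 23.833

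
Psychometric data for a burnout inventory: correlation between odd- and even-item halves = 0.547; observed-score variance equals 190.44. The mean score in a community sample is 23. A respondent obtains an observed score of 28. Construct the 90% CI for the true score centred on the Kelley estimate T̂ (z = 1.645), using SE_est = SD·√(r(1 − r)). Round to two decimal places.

[16.21, 36.87]

SD = √190.44 ≃ 13.800
r_full = 2·0.547 / (1 + 0.547) ≃ 0.707
T̂ = 0.707(28) + 0.293(23) ≃ 26.536
SE_est = SD · √(r(1 − r)) = 13.800 · √0.207 ≃ 13.800 · 0.455 ≃ 6.280
90% CI: 26.536 ± 10.330 ≃ (16.206, 36.866)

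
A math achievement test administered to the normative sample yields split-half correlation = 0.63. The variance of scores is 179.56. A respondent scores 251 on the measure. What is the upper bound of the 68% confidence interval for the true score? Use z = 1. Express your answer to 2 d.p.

257.38

SD = √179.56 = 13.40000
Full-length reliability (Spearman-Brown) = 2(0.63)/(1+0.63) ≈ 0.77301
The standard error of measurement is 13.40000·√(1 − 0.77301) ≈ 13.40000·0.47644 ≈ 6.38428.
Margin = 1 · 6.38428 ≈ 6.38428
Upper limit = 251 + 6.38428 ≈ 257.38428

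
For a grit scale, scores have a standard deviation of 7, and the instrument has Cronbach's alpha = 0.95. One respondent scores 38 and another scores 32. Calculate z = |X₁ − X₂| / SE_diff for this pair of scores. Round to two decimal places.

2.71

SEM = 7.00000·√(1 − 0.95000) ≈ 1.56525
Standard error of the difference = 1.56525·√2 ≈ 2.21359
z = |38 − 32| / 2.21359 = 6 / 2.21359 ≈ 2.71052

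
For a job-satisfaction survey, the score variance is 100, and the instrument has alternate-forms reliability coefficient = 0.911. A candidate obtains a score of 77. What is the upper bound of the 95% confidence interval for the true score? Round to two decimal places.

82.85

σ = 100^(1/2) = 10.00000
SEM = 10.00000×√(1 − 0.91100) ≃ 2.98329
Margin = 1.96 × 2.98329 ≃ 5.84724
Upper limit = 77 + 5.84724 ≃ 82.84724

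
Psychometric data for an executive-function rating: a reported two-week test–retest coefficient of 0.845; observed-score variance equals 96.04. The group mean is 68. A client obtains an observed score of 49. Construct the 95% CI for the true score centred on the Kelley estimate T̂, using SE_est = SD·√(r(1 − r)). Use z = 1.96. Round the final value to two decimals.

σ = 96.04^(1/2) = 9.800
Estimated true score = 0.845·49 + (1 − 0.845)·68 ≈ 51.945
SE_est = SD · √(r(1 − r)) = 9.800 · √0.131 ≈ 9.800 · 0.362 ≈ 3.547
CI = 51.945 ± 1.96 · 3.547 → [44.994, 58.896]

[44.99, 58.90]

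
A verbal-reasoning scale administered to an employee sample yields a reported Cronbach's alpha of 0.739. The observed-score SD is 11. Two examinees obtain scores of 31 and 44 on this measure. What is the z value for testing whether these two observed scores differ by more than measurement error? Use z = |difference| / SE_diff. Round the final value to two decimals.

The standard error of measurement is 11.0000×√(1 − 0.7390) ≈ 11.0000×0.5109 ≈ 5.6197.
SE_diff = SEM × √2 ≈ 5.6197 × 1.4142 ≈ 7.9475
z = |31 − 44| / 7.9475 = 13 / 7.9475 ≈ 1.6357

1.64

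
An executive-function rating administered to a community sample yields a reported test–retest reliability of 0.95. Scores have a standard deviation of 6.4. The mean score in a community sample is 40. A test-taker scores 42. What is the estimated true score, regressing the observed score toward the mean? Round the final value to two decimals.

41.90

T̂ = r·X + (1 − r)·M = 0.95000·42 + 0.05000·40 = 39.90000 + 2.00000 ≃ 41.90000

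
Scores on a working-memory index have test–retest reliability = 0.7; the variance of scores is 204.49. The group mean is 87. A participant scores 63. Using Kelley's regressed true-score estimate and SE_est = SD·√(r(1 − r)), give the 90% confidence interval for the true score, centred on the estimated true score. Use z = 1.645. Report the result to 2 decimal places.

[59.42, 80.98]

SD = √204.49 ≈ 14.300
T̂ = 0.700(63) + 0.300(87) ≈ 70.200
SE_est = SD · √(r(1 − r)) = 14.300 · √0.210 ≈ 14.300 · 0.458 ≈ 6.553
CI = 70.200 ± 1.645 · 6.553 → [59.420, 80.980]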